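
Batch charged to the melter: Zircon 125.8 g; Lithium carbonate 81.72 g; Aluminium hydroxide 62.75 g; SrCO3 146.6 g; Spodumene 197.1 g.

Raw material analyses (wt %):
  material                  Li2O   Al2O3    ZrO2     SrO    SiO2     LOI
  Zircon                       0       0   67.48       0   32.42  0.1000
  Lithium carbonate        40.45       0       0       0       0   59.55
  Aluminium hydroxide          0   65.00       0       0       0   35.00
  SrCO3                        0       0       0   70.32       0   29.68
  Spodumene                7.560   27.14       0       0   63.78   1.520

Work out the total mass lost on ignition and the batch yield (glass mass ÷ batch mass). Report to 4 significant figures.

Values along the way are printed (rounded to four significant figures) alongside each step. All internal work maintains exact precision at all times; exactly one rounding goes into every reported figure; the derived quantities are recomputed from the weighed amounts at 496.7 g of glass in full precision (totals, five oxide percentages, LOI, yield, glass mass) precisely as stated by either problem or answer.
Each material's LOI contribution:
  Zircon: 125.8 × 0.001000 = 0.1258 g
  Lithium carbonate: 81.72 × 0.5955 = 48.66 g
  Aluminium hydroxide: 62.75 × 0.3500 = 21.96 g
  SrCO3: 146.6 × 0.2968 = 43.51 g
  Spodumene: 197.1 × 0.01520 = 2.996 g
Total LOI = 117.3 g
Glass = batch − LOI = 614.0 − 117.3 = 496.7 g

LOI loss = 117.3 g; glass = 496.7 g; yield = 80.90%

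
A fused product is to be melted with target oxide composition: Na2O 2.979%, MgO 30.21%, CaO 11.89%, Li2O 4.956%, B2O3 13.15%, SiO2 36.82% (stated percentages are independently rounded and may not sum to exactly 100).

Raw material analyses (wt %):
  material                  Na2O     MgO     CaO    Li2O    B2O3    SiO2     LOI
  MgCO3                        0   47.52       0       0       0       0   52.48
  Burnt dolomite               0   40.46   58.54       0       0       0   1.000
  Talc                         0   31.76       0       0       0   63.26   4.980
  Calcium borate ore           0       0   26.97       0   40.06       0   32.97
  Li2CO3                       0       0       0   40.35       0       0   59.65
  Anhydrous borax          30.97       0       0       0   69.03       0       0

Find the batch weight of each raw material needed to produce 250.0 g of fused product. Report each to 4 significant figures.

Every computation maintains exact precision from start to finish — rounding to four significant digits governs each working value as displayed — each reported figure includes exactly one rounding; all derived quantities (glass mass, ignition loss, totals, the six compositions, the yield) are recomputed in full precision using the weight values for 250.0 g of glass, as given in either problem or answer.
Target masses of each oxide per 250.0 g fused product:
  Na2O: 2.979% × 250.0 = 7.448 g
  MgO: 30.21% × 250.0 = 75.53 g
  CaO: 11.89% × 250.0 = 29.72 g
  Li2O: 4.956% × 250.0 = 12.39 g
  B2O3: 13.15% × 250.0 = 32.88 g
  SiO2: 36.82% × 250.0 = 92.05 g
Sums-versus-targets review on the weights just shown, on the stated basis (summed amounts equal target values within answer rounding):
  Na2O: 24.05·0.3097 = 7.448 g (target 7.448 g)
  MgO: 34.38·0.4752 + 32.06·0.4046 + 145.5·0.3176 = 75.52 g (target 75.53 g)
  CaO: 32.06·0.5854 + 40.63·0.2697 = 29.73 g (target 29.72 g)
  Li2O: 30.71·0.4035 = 12.39 g (target 12.39 g)
  B2O3: 40.63·0.4006 + 24.05·0.6903 = 32.88 g (target 32.88 g)
  SiO2: 145.5·0.6326 = 92.04 g (target 92.05 g)
Auditing the glass mass value: total batch − LOI = 250.0 g (oxide target masses add up to 250.0 g; stated basis 250.0 g — differing by rounding only).
Summing the batch: Σ batch = 307.3 g; LOI removed, Σ of batch·LOI: 57.32 g; as yield: glass ÷ batch → 81.35%.

Batch per 250.0 g fused product:
  MgCO3: 34.38 g
  Burnt dolomite: 32.06 g
  Talc: 145.5 g
  Calcium borate ore: 40.63 g
  Li2CO3: 30.71 g
  Anhydrous borax: 24.05 g
Total batch = 307.3 g; LOI loss = 57.32 g; yield = 81.35%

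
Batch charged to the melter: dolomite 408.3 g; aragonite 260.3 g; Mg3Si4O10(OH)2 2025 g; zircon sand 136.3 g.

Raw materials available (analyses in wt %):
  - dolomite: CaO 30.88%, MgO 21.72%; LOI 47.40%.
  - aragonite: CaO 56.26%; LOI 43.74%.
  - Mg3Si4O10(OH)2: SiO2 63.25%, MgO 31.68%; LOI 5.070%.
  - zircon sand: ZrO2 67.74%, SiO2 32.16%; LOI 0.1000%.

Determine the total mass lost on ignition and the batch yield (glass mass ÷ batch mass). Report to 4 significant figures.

Intermediates appear with 4-significant-digit rounding in the printout. All arithmetic carries exact precision through the solve — every reported result takes just one rounding; derived quantities, including yield, LOI, glass mass, the totals, the four compositions, are re-derived from the weighed amounts for 2420 g of glass in full float precision, precisely as stated by the question or the answer.
Ignition loss by material:
  dolomite: 408.3 × 0.4740 = 193.5 g
  aragonite: 260.3 × 0.4374 = 113.9 g
  Mg3Si4O10(OH)2: 2025 × 0.05070 = 102.7 g
  zircon sand: 136.3 × 0.001000 = 0.1363 g
Total LOI = 410.2 g
Glass = batch − LOI = 2830 − 410.2 = 2420 g

LOI loss = 410.2 g; glass = 2420 g; yield = 85.51%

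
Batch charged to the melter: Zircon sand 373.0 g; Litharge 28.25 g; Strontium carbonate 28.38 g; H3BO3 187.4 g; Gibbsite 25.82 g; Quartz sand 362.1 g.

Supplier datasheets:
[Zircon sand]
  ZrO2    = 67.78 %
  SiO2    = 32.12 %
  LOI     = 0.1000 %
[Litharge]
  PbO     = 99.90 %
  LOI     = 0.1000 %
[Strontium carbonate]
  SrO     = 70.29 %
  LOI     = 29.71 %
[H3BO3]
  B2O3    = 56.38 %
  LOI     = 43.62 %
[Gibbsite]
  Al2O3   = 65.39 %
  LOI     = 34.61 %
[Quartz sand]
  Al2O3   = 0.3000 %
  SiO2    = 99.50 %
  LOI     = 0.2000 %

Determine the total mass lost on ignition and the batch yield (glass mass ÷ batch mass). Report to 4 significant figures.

LOI loss = 100.2 g; glass = 904.7 g; yield = 90.03%

Rounding to 4 significant figures applies to each in-between result as shown. The whole derivation carries full precision in all steps; a single rounding finalizes every reported number — all derived quantities are recomputed starting from the weights on 904.7 g of glass at full precision (the yield, the six compositions, ignition loss, totals, glass mass) as they appear in the problem or answer text.
Material-by-material LOI:
  Zircon sand: 373.0 × 0.001000 = 0.3730 g
  Litharge: 28.25 × 0.001000 = 0.02825 g
  Strontium carbonate: 28.38 × 0.2971 = 8.432 g
  H3BO3: 187.4 × 0.4362 = 81.74 g
  Gibbsite: 25.82 × 0.3461 = 8.936 g
  Quartz sand: 362.1 × 0.002000 = 0.7242 g
Total LOI = 100.2 g
Glass = batch − LOI = 1005 − 100.2 = 904.7 g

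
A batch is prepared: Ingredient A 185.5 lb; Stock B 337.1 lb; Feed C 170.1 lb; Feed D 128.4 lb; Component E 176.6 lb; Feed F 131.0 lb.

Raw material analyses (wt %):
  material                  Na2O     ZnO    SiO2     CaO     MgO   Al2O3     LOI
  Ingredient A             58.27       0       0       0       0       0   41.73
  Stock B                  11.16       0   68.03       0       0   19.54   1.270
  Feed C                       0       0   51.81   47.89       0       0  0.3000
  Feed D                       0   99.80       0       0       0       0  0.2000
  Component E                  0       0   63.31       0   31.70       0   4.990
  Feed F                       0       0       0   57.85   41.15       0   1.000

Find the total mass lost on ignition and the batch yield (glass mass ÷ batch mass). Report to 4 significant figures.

LOI loss = 92.58 lb; glass = 1036 lb; yield = 91.80%

The whole derivation keeps exact precision at all times. In-progress results appear rounded to four significant digits. Every reported number is rounded a single time — the derived quantities (six oxide percentages, totals, ignition loss, yield, net glass mass) are recomputed starting from the weights at 1036 lb of glass in full float precision as set out in the question or the answer.
Loss on ignition, line by line:
  Ingredient A: 185.5 × 0.4173 = 77.41 lb
  Stock B: 337.1 × 0.01270 = 4.281 lb
  Feed C: 170.1 × 0.003000 = 0.5103 lb
  Feed D: 128.4 × 0.002000 = 0.2568 lb
  Component E: 176.6 × 0.04990 = 8.812 lb
  Feed F: 131.0 × 0.01000 = 1.310 lb
Total LOI = 92.58 lb
Glass = batch − LOI = 1129 − 92.58 = 1036 lb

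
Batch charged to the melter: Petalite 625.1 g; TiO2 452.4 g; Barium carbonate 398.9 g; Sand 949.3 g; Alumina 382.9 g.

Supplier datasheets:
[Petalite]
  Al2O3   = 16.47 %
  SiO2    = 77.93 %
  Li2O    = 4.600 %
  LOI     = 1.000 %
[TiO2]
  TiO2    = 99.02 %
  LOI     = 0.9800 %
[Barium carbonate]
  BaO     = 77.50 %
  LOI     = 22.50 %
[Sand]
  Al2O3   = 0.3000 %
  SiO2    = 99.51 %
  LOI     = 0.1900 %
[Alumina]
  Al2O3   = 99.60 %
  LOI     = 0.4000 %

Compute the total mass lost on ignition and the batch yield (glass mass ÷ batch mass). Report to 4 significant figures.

LOI loss = 103.8 g; glass = 2705 g; yield = 96.31%

Intermediates appear, rounded to 4 significant figures, across the worked steps — the whole derivation maintains full precision through every step. Each reported figure receives exactly one rounding. All derived quantities are re-derived from the weighed amounts per 2705 g of glass at exact precision (totals, LOI, net glass mass, yield, the five compositions) as given in either problem or answer.
LOI of each material in turn:
  Petalite: 625.1 × 0.01000 = 6.251 g
  TiO2: 452.4 × 0.009800 = 4.434 g
  Barium carbonate: 398.9 × 0.2250 = 89.75 g
  Sand: 949.3 × 0.001900 = 1.804 g
  Alumina: 382.9 × 0.004000 = 1.532 g
Total LOI = 103.8 g
Glass = batch − LOI = 2809 − 103.8 = 2705 g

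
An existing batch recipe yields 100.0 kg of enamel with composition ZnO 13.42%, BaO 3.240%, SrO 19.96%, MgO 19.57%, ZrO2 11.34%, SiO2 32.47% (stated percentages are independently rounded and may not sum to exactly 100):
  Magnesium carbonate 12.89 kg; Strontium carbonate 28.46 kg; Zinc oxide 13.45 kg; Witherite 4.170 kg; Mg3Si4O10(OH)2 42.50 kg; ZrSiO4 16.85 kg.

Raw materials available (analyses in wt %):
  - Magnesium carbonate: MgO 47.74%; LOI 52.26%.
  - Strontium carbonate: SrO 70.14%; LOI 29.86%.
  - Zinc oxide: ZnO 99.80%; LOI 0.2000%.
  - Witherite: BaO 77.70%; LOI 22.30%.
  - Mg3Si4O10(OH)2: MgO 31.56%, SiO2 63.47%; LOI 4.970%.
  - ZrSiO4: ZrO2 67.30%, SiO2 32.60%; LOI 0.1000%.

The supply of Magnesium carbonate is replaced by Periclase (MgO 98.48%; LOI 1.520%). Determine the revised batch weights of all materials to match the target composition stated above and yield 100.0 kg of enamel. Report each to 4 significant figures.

The whole derivation maintains full precision at all times — in-progress results appear with 4-significant-figure rounding in the printout. Every reported value is rounded once only — all derived quantities, including LOI, the yield, totals, net glass mass, six oxide percentages, are computed from the batch weights at 100.0 kg of glass at exact precision, as quoted within question or answer.
Per-oxide target masses for 100.0 kg enamel:
  ZnO: 13.42% × 100.0 = 13.42 kg
  BaO: 3.240% × 100.0 = 3.240 kg
  SrO: 19.96% × 100.0 = 19.96 kg
  MgO: 19.57% × 100.0 = 19.57 kg
  ZrO2: 11.34% × 100.0 = 11.34 kg
  SiO2: 32.47% × 100.0 = 32.47 kg
Checking each oxide sum with the batch weights as given, against the basis in use (every target is met by its sum given rounding of the digits):
  ZnO: 13.45·0.9980 = 13.42 kg (target 13.42 kg)
  BaO: 4.170·0.7770 = 3.240 kg (target 3.240 kg)
  SrO: 28.46·0.7014 = 19.96 kg (target 19.96 kg)
  MgO: 6.251·0.9848 + 42.50·0.3156 = 19.57 kg (target 19.57 kg)
  ZrO2: 16.85·0.6730 = 11.34 kg (target 11.34 kg)
  SiO2: 42.50·0.6347 + 16.85·0.3260 = 32.47 kg (target 32.47 kg)
Mass balance on the glass: the batch minus its LOI: 100.0 kg (per-oxide target masses sum to 100.0 kg; with the basis standing at 100.0 kg — deltas are rounding alone).
Batch total: Σ batch = 111.7 kg; LOI loss = Σ batch·LOI = 11.68 kg; yield: glass divided by total = 89.54%.

Revised batch per 100.0 kg enamel:
  Periclase: 6.251 kg
  Strontium carbonate: 28.46 kg
  Zinc oxide: 13.45 kg
  Witherite: 4.170 kg
  Mg3Si4O10(OH)2: 42.50 kg
  ZrSiO4: 16.85 kg
Total batch = 111.7 kg; LOI loss = 11.68 kg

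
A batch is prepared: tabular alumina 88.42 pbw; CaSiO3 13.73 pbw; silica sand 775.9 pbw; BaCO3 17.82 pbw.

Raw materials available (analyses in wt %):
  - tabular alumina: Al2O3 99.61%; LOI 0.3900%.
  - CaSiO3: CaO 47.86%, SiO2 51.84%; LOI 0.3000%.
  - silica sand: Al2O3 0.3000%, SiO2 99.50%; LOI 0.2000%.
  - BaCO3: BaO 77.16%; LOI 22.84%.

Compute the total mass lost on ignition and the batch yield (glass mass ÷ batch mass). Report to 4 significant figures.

The working math keeps exact precision at every stage. Working values are shown (rounded to four significant figures) as written — every reported number is rounded just once — all derived quantities (four oxide percentages, net glass mass, LOI, yield, the totals) are computed at full precision from the weighed amounts on 889.9 pbw of glass as they appear in problem or answer.
Loss on ignition, line by line:
  tabular alumina: 88.42 × 0.003900 = 0.3448 pbw
  CaSiO3: 13.73 × 0.003000 = 0.04119 pbw
  silica sand: 775.9 × 0.002000 = 1.552 pbw
  BaCO3: 17.82 × 0.2284 = 4.070 pbw
Total LOI = 6.008 pbw
Glass = batch − LOI = 895.9 − 6.008 = 889.9 pbw

LOI loss = 6.008 pbw; glass = 889.9 pbw; yield = 99.33%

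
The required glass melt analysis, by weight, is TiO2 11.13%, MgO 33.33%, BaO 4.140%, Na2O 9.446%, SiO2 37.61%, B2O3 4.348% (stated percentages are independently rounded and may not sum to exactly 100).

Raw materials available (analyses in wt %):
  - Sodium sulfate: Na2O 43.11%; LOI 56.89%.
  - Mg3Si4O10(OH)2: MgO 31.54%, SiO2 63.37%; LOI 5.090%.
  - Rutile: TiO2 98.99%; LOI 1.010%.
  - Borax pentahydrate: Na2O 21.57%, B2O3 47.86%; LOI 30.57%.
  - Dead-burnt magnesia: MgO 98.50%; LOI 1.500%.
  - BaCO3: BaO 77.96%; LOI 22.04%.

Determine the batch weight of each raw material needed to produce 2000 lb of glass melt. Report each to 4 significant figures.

The intermediate values are printed, with 4-significant-digit rounding, between the steps; all internal work maintains exact precision at every stage; each reported figure is rounded only once; derived quantities are re-derived at full float precision (totals, yield, LOI, the six compositions, glass mass) starting from the weights at 2000 lb of glass as quoted within problem or answer.
The oxide mass targets at 2000 lb glass melt:
  TiO2: 11.13% × 2000 = 222.6 lb
  MgO: 33.33% × 2000 = 666.6 lb
  BaO: 4.140% × 2000 = 82.80 lb
  Na2O: 9.446% × 2000 = 188.9 lb
  SiO2: 37.61% × 2000 = 752.2 lb
  B2O3: 4.348% × 2000 = 86.96 lb
Sums-versus-targets review per the reported batch figures, for the quoted basis mass (sum by sum, the targets are met given rounding of the digits):
  TiO2: 224.9·0.9899 = 222.6 lb (target 222.6 lb)
  MgO: 1187·0.3154 + 296.7·0.9850 = 666.6 lb (target 666.6 lb)
  BaO: 106.2·0.7796 = 82.79 lb (target 82.80 lb)
  Na2O: 347.3·0.4311 + 181.7·0.2157 = 188.9 lb (target 188.9 lb)
  SiO2: 1187·0.6337 = 752.2 lb (target 752.2 lb)
  B2O3: 181.7·0.4786 = 86.96 lb (target 86.96 lb)
Mass balance on the glass: batch total minus LOI = 2000 lb (the targets, summed, come to 2000 lb; stated basis 2000 lb — gaps are rounding artifacts).
Adding the batch up: Σ batch = 2344 lb; LOI loss = Σ batch·LOI = 343.7 lb; yield: glass divided by total = 85.34%.

Batch per 2000 lb glass melt:
  Sodium sulfate: 347.3 lb
  Mg3Si4O10(OH)2: 1187 lb
  Rutile: 224.9 lb
  Borax pentahydrate: 181.7 lb
  Dead-burnt magnesia: 296.7 lb
  BaCO3: 106.2 lb
Total batch = 2344 lb; LOI loss = 343.7 lb; yield = 85.34%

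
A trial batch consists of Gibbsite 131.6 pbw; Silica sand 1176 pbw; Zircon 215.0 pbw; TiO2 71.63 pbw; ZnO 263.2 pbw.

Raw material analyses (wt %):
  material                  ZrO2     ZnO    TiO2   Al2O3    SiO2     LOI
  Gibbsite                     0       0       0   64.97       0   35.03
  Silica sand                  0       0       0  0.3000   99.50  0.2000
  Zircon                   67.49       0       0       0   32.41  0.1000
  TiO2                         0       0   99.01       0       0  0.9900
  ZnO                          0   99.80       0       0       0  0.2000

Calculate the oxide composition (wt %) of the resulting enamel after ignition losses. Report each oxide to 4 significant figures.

Glass mass = 1808 pbw (batch 1857 − LOI 49.90).
Composition: ZrO2 8.028%, ZnO 14.53%, TiO2 3.924%, Al2O3 4.925%, SiO2 68.59%

All internal work keeps full precision at all times; values along the way are shown (rounded to 4 significant digits) on the page; every reported figure takes a single rounding — derived quantities, which include five oxide percentages, totals, glass mass, LOI, yield, are computed in full float precision, as set out in either problem or answer, starting from the weights on 1808 pbw of glass.
Oxide masses out of the charge:
  ZrO2: 215.0·0.6749 = 145.1 pbw
  ZnO: 263.2·0.9980 = 262.7 pbw
  TiO2: 71.63·0.9901 = 70.92 pbw
  Al2O3: 131.6·0.6497 + 1176·0.003000 = 89.03 pbw
  SiO2: 1176·0.9950 + 215.0·0.3241 = 1240 pbw
LOI: 131.6·0.3503 + 1176·0.002000 + 215.0·0.001000 + 71.63·0.009900 + 263.2·0.002000 = 49.90 pbw
batch − LOI leaves glass = 1857 − 49.90 = 1808 pbw (the oxide masses sum to this)
percent share: oxide ÷ glass, ×100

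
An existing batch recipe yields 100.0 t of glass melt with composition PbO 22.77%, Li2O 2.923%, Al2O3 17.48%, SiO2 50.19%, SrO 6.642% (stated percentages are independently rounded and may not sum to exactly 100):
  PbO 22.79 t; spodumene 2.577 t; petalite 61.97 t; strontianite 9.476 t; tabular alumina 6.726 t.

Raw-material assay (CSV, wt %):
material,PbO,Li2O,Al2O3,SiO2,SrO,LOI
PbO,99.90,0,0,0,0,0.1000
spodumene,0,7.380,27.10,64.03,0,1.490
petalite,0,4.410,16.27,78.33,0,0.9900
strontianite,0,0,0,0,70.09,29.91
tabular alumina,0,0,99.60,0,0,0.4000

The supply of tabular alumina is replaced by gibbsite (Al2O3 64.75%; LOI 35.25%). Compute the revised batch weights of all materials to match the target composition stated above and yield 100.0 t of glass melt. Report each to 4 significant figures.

Revised batch per 100.0 t glass melt:
  PbO: 22.79 t
  spodumene: 2.577 t
  petalite: 61.97 t
  strontianite: 9.476 t
  gibbsite: 10.35 t
Total batch = 107.2 t; LOI loss = 7.157 t

In-progress results are printed (rounded to four significant digits) across the worked steps. Every computation runs at full float precision in every operation — exactly one rounding lands on every reported figure — the derived quantities, which include the five compositions, glass mass, the yield, ignition loss, the totals, are rebuilt in full float precision, exactly as shown in the problem or answer text, from the batch weights at 100.0 t of glass.
Per-oxide target masses for 100.0 t glass melt:
  PbO: 22.77% × 100.0 = 22.77 t
  Li2O: 2.923% × 100.0 = 2.923 t
  Al2O3: 17.48% × 100.0 = 17.48 t
  SiO2: 50.19% × 100.0 = 50.19 t
  SrO: 6.642% × 100.0 = 6.642 t
Verifying the oxide balance from the weights as reported, relative to the basis at hand (sums match the target masses inside rounding margins):
  PbO: 22.79·0.9990 = 22.77 t (target 22.77 t)
  Li2O: 2.577·0.07380 + 61.97·0.04410 = 2.923 t (target 2.923 t)
  Al2O3: 2.577·0.2710 + 61.97·0.1627 + 10.35·0.6475 = 17.48 t (target 17.48 t)
  SiO2: 2.577·0.6403 + 61.97·0.7833 = 50.19 t (target 50.19 t)
  SrO: 9.476·0.7009 = 6.642 t (target 6.642 t)
Auditing the glass mass value: Σ batch − LOI loss = 100.0 t (per-oxide target masses sum to 100.0 t; versus the stated basis of 100.0 t — rounding explains the deltas).
Batch total: Σ batch = 107.2 t; loss to ignition Σ batch·LOI = 7.157 t; yield: glass divided by total = 93.32%.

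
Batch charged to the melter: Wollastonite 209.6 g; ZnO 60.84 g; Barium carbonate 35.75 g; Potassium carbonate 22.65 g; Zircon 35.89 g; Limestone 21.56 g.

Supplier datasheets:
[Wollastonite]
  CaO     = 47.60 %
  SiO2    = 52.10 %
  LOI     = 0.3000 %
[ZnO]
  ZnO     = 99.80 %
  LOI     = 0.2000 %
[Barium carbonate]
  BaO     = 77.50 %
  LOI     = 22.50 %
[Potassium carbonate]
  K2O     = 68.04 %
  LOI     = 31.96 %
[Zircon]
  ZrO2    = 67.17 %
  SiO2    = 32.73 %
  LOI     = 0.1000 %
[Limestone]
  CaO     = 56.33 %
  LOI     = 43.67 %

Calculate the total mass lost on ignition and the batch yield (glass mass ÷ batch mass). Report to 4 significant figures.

LOI loss = 25.48 g; glass = 360.8 g; yield = 93.40%

All arithmetic holds full float precision through the solve. The intermediate values appear, rounded to four significant digits, as written. Exactly one rounding goes into each reported figure — the derived quantities (ignition loss, totals, six oxide percentages, glass mass, yield) are carried from the batch weights at 360.8 g of glass in full float precision, as quoted within the problem or the answer.
Material-by-material LOI:
  Wollastonite: 209.6 × 0.003000 = 0.6288 g
  ZnO: 60.84 × 0.002000 = 0.1217 g
  Barium carbonate: 35.75 × 0.2250 = 8.044 g
  Potassium carbonate: 22.65 × 0.3196 = 7.239 g
  Zircon: 35.89 × 0.001000 = 0.03589 g
  Limestone: 21.56 × 0.4367 = 9.415 g
Total LOI = 25.48 g
Glass = batch − LOI = 386.3 − 25.48 = 360.8 g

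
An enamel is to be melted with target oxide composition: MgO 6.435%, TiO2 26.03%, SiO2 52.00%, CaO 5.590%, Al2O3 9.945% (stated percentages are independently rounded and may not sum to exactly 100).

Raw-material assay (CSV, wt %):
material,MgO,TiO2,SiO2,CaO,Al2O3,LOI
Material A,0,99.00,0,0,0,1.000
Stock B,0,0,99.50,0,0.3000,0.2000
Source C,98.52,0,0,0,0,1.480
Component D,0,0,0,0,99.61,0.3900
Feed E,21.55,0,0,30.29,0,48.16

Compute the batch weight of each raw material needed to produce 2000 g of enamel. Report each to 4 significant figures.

Mid-chain values are displayed rounded to four significant figures on the page — all internal work keeps full precision through every step. Each reported result is rounded only once. Derived quantities, including totals, glass mass, the yield, five oxide percentages, ignition loss, are computed starting from the weights per 2000 g of glass at full float precision, as given in the question or the answer.
Target oxide masses per 2000 g enamel:
  MgO: 6.435% × 2000 = 128.7 g
  TiO2: 26.03% × 2000 = 520.6 g
  SiO2: 52.00% × 2000 = 1040 g
  CaO: 5.590% × 2000 = 111.8 g
  Al2O3: 9.945% × 2000 = 198.9 g
A balance pass over the oxides, working from each reported weight, for the quoted basis mass (delivered sums recover each target given rounding of the digits):
  MgO: 49.90·0.9852 + 369.1·0.2155 = 128.7 g (target 128.7 g)
  TiO2: 525.9·0.9900 = 520.6 g (target 520.6 g)
  SiO2: 1045·0.9950 = 1040 g (target 1040 g)
  CaO: 369.1·0.3029 = 111.8 g (target 111.8 g)
  Al2O3: 1045·0.003000 + 196.5·0.9961 = 198.9 g (target 198.9 g)
Glass-mass closure: batch total minus LOI = 2000 g (oxide target masses add up to 2000 g; the stated basis being 2000 g — rounding explains the deltas).
Batch grand total — Σ batch = 2186 g; the LOI term Σ batch·LOI equals 186.6 g; yield: glass divided by total = 91.46%.

Batch per 2000 g enamel:
  Material A: 525.9 g
  Stock B: 1045 g
  Source C: 49.90 g
  Component D: 196.5 g
  Feed E: 369.1 g
Total batch = 2186 g; LOI loss = 186.6 g; yield = 91.46%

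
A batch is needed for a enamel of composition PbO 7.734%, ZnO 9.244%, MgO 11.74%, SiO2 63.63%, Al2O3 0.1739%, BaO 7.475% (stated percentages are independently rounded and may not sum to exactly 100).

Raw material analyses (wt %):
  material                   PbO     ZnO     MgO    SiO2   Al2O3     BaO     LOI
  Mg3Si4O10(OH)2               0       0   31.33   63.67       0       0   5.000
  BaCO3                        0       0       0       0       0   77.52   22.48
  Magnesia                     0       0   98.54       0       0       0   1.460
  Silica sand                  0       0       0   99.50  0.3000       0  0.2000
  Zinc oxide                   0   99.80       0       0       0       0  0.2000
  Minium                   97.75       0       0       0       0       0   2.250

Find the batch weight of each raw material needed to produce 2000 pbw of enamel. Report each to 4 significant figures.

Batch per 2000 pbw enamel:
  Mg3Si4O10(OH)2: 187.0 pbw
  BaCO3: 192.9 pbw
  Magnesia: 178.8 pbw
  Silica sand: 1159 pbw
  Zinc oxide: 185.3 pbw
  Minium: 158.2 pbw
Total batch = 2061 pbw; LOI loss = 61.57 pbw; yield = 97.01%

Intermediates appear rounded to four significant digits as written — each numeric step holds full float precision from first step to last; exactly one rounding lands on every reported value; the derived quantities, which include totals, glass mass, six oxide percentages, yield, ignition loss, are computed at full float precision, as they appear in either problem or answer, from the weighed amounts for 2000 pbw of glass.
The oxide mass targets at 2000 pbw enamel:
  PbO: 7.734% × 2000 = 154.7 pbw
  ZnO: 9.244% × 2000 = 184.9 pbw
  MgO: 11.74% × 2000 = 234.8 pbw
  SiO2: 63.63% × 2000 = 1273 pbw
  Al2O3: 0.1739% × 2000 = 3.478 pbw
  BaO: 7.475% × 2000 = 149.5 pbw
Sums-versus-targets review working from each reported weight, per the basis as stated (delivered sums recover each target up to rounding of the answer):
  PbO: 158.2·0.9775 = 154.6 pbw (target 154.7 pbw)
  ZnO: 185.3·0.9980 = 184.9 pbw (target 184.9 pbw)
  MgO: 187.0·0.3133 + 178.8·0.9854 = 234.8 pbw (target 234.8 pbw)
  SiO2: 187.0·0.6367 + 1159·0.9950 = 1272 pbw (target 1273 pbw)
  Al2O3: 1159·0.003000 = 3.477 pbw (target 3.478 pbw)
  BaO: 192.9·0.7752 = 149.5 pbw (target 149.5 pbw)
Glass-mass closure: batch total minus LOI = 2000 pbw (summing oxide targets gives 2000 pbw; the stated basis being 2000 pbw — any gap is answer rounding).
Whole-batch sum: Σ batch = 2061 pbw; ignition loss, Σ(batch × LOI) = 61.57 pbw; yield: glass divided by total = 97.01%.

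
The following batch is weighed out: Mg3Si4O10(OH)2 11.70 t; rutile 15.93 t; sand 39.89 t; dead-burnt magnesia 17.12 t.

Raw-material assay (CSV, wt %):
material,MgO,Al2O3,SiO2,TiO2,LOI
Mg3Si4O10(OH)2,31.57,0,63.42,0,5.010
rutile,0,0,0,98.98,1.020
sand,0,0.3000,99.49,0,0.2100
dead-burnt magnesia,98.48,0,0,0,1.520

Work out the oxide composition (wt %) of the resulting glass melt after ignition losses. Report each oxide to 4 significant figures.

The whole derivation holds full precision through the solve — mid-chain values appear rounded to 4 significant digits across the worked steps. A single rounding yields every reported figure. All derived quantities (the totals, the four compositions, glass mass, yield, ignition loss) are recomputed at full precision from the batch weights for 83.55 t of glass exactly as shown in the problem or the answer.
What the batch supplies per oxide:
  MgO: 11.70·0.3157 + 17.12·0.9848 = 20.55 t
  Al2O3: 39.89·0.003000 = 0.1197 t
  SiO2: 11.70·0.6342 + 39.89·0.9949 = 47.11 t
  TiO2: 15.93·0.9898 = 15.77 t
LOI: 11.70·0.05010 + 15.93·0.01020 + 39.89·0.002100 + 17.12·0.01520 = 1.093 t
Resulting glass, batch − LOI: 84.64 − 1.093 = 83.55 t (matching Σ of the oxides)
each wt % is 100 × oxide ÷ glass

Glass mass = 83.55 t (batch 84.64 − LOI 1.093).
Composition: MgO 24.60%, Al2O3 0.1432%, SiO2 56.38%, TiO2 18.87%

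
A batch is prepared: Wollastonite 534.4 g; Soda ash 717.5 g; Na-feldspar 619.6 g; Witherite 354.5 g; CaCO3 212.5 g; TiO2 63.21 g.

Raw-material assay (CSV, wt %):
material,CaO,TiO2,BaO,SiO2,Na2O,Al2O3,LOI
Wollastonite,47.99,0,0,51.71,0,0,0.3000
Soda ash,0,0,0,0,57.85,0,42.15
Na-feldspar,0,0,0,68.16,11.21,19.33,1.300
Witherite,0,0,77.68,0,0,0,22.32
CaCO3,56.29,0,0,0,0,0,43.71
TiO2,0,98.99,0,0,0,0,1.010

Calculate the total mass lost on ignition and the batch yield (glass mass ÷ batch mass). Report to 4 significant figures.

LOI loss = 484.7 g; glass = 2017 g; yield = 80.62%

All internal work runs at full precision at each step. Intermediates are printed (rounded to four significant digits) alongside each step. Each reported value undergoes a single rounding. The derived quantities are rebuilt using the weight values for 2017 g of glass in exact precision (LOI, net glass mass, six oxide percentages, the totals, the yield) exactly as shown in problem or answer.
LOI of each material in turn:
  Wollastonite: 534.4 × 0.003000 = 1.603 g
  Soda ash: 717.5 × 0.4215 = 302.4 g
  Na-feldspar: 619.6 × 0.01300 = 8.055 g
  Witherite: 354.5 × 0.2232 = 79.12 g
  CaCO3: 212.5 × 0.4371 = 92.88 g
  TiO2: 63.21 × 0.01010 = 0.6384 g
Total LOI = 484.7 g
Glass = batch − LOI = 2502 − 484.7 = 2017 g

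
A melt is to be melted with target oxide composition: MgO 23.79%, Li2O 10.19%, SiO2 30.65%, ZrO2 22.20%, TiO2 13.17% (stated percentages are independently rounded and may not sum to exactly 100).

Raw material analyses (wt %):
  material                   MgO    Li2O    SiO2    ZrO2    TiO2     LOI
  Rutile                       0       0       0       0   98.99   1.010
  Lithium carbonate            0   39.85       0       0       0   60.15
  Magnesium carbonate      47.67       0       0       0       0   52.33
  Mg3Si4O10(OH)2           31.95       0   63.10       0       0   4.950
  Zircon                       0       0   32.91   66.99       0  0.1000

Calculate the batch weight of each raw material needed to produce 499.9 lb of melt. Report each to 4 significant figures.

Each numeric step runs at full float precision at every stage — in-progress results are shown (rounded to four significant figures) at each printed step; each reported value sees exactly one rounding. The derived quantities, which include glass mass, the yield, the five compositions, ignition loss, totals, are carried at full float precision, as quoted within the problem or the answer, from the batch weights at 499.9 lb of glass.
Oxide mass targets, per 499.9 lb melt:
  MgO: 23.79% × 499.9 = 118.9 lb
  Li2O: 10.19% × 499.9 = 50.94 lb
  SiO2: 30.65% × 499.9 = 153.2 lb
  ZrO2: 22.20% × 499.9 = 111.0 lb
  TiO2: 13.17% × 499.9 = 65.84 lb
Mass-balance tally per oxide on the weights just shown, against the basis in use (oxide sums agree with the targets modulo rounding of the values):
  MgO: 144.6·0.4767 + 156.4·0.3195 = 118.9 lb (target 118.9 lb)
  Li2O: 127.8·0.3985 = 50.93 lb (target 50.94 lb)
  SiO2: 156.4·0.6310 + 165.7·0.3291 = 153.2 lb (target 153.2 lb)
  ZrO2: 165.7·0.6699 = 111.0 lb (target 111.0 lb)
  TiO2: 66.51·0.9899 = 65.84 lb (target 65.84 lb)
Glass-mass bookkeeping: whole batch net of LOI = 499.9 lb (summing oxide targets gives 499.9 lb; basis as stated: 499.9 lb — a pure rounding effect).
Batch grand total — Σ batch = 661.0 lb; ignition loss, Σ(batch × LOI) = 161.1 lb; glass ÷ batch gives a yield of 75.63%.

Batch per 499.9 lb melt:
  Rutile: 66.51 lb
  Lithium carbonate: 127.8 lb
  Magnesium carbonate: 144.6 lb
  Mg3Si4O10(OH)2: 156.4 lb
  Zircon: 165.7 lb
Total batch = 661.0 lb; LOI loss = 161.1 lb; yield = 75.63%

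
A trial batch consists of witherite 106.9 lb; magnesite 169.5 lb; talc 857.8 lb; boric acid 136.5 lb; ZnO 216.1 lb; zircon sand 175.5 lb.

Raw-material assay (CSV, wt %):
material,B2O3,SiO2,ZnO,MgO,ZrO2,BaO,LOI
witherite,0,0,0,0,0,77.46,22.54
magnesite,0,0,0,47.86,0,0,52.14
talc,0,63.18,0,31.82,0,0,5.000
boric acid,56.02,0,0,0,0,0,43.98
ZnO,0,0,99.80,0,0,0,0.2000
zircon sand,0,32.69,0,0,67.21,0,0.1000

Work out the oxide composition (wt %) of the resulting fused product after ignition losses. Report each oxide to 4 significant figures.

Glass mass = 1446 lb (batch 1662 − LOI 216.0).
Composition: B2O3 5.287%, SiO2 41.44%, ZnO 14.91%, MgO 24.48%, ZrO2 8.156%, BaO 5.725%

Working values appear rounded off to 4 significant digits across the worked steps; all internal work maintains full precision from start to finish — every reported number receives exactly one rounding; the derived quantities are computed at full precision (LOI, glass mass, six oxide percentages, yield, totals) using the weight values per 1446 lb of glass precisely as stated by question or answer.
Delivered oxide masses:
  B2O3: 136.5·0.5602 = 76.47 lb
  SiO2: 857.8·0.6318 + 175.5·0.3269 = 599.3 lb
  ZnO: 216.1·0.9980 = 215.7 lb
  MgO: 169.5·0.4786 + 857.8·0.3182 = 354.1 lb
  ZrO2: 175.5·0.6721 = 118.0 lb
  BaO: 106.9·0.7746 = 82.80 lb
LOI: 106.9·0.2254 + 169.5·0.5214 + 857.8·0.05000 + 136.5·0.4398 + 216.1·0.002000 + 175.5·0.001000 = 216.0 lb
batch − LOI leaves glass = 1662 − 216.0 = 1446 lb (the oxide masses sum to this)
percent share: oxide ÷ glass, ×100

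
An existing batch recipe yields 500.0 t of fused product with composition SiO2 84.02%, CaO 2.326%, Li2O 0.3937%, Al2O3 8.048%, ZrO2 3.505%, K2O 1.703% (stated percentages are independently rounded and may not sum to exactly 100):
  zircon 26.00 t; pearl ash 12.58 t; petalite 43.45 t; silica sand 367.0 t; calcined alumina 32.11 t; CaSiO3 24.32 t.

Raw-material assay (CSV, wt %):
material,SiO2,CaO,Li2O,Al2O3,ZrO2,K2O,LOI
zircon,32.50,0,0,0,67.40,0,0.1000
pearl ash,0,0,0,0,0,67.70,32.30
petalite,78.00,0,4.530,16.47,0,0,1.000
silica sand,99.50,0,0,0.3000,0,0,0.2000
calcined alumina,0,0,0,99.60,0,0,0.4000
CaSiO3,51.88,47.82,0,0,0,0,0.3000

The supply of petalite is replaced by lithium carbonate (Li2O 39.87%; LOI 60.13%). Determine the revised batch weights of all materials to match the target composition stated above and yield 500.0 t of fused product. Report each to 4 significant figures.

Revised batch per 500.0 t fused product:
  zircon: 26.00 t
  pearl ash: 12.58 t
  lithium carbonate: 4.937 t
  silica sand: 401.0 t
  calcined alumina: 39.19 t
  CaSiO3: 24.32 t
Total batch = 508.0 t; LOI loss = 8.090 t

Working values are rounded off to 4 significant figures when quoted. All arithmetic runs at full precision from first step to last; a single rounding completes each reported number; all derived quantities (totals, six oxide percentages, yield, ignition loss, net glass mass) are re-derived at full precision from the weighed amounts on 500.0 t of glass as they appear in the problem or answer text.
Per-oxide target masses for 500.0 t fused product:
  SiO2: 84.02% × 500.0 = 420.1 t
  CaO: 2.326% × 500.0 = 11.63 t
  Li2O: 0.3937% × 500.0 = 1.968 t
  Al2O3: 8.048% × 500.0 = 40.24 t
  ZrO2: 3.505% × 500.0 = 17.52 t
  K2O: 1.703% × 500.0 = 8.515 t
Per-oxide balance check on the weights just shown, on the stated basis (target by target, the sums agree within answer rounding):
  SiO2: 26.00·0.3250 + 401.0·0.9950 + 24.32·0.5188 = 420.1 t (target 420.1 t)
  CaO: 24.32·0.4782 = 11.63 t (target 11.63 t)
  Li2O: 4.937·0.3987 = 1.968 t (target 1.968 t)
  Al2O3: 401.0·0.003000 + 39.19·0.9960 = 40.24 t (target 40.24 t)
  ZrO2: 26.00·0.6740 = 17.52 t (target 17.52 t)
  K2O: 12.58·0.6770 = 8.517 t (target 8.515 t)
Glass mass check: whole batch net of LOI = 499.9 t (summing oxide targets gives 500.0 t; with the basis standing at 500.0 t — a pure rounding effect).
Adding the batch up: Σ batch = 508.0 t; LOI removed, Σ of batch·LOI: 8.090 t; yield: glass divided by total = 98.41%.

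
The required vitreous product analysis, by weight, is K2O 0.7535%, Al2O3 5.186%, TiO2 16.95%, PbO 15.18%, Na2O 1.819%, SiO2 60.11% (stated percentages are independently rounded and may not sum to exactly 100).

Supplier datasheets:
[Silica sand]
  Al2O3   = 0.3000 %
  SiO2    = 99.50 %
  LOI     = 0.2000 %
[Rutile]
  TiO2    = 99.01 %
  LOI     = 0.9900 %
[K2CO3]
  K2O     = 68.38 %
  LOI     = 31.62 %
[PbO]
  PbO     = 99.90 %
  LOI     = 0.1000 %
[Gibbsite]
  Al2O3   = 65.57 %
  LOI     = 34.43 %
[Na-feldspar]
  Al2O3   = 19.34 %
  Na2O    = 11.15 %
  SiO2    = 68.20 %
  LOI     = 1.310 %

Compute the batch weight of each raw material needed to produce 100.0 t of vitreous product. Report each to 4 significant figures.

Batch per 100.0 t vitreous product:
  Silica sand: 49.23 t
  Rutile: 17.12 t
  K2CO3: 1.102 t
  PbO: 15.20 t
  Gibbsite: 2.872 t
  Na-feldspar: 16.31 t
Total batch = 101.8 t; LOI loss = 1.834 t; yield = 98.20%

The working math holds full precision at each step. Intermediates are shown rounded to four significant digits as written; every reported result is rounded just once; derived quantities are carried using the weight values per 100.0 t of glass at exact precision (glass mass, the yield, ignition loss, the totals, six oxide percentages) exactly as printed in the question or the answer.
Per-oxide target masses for 100.0 t vitreous product:
  K2O: 0.7535% × 100.0 = 0.7535 t
  Al2O3: 5.186% × 100.0 = 5.186 t
  TiO2: 16.95% × 100.0 = 16.95 t
  PbO: 15.18% × 100.0 = 15.18 t
  Na2O: 1.819% × 100.0 = 1.819 t
  SiO2: 60.11% × 100.0 = 60.11 t
Sums-versus-targets review given the weights on record, at the basis given (target by target, the sums agree once rounding is allowed for):
  K2O: 1.102·0.6838 = 0.7535 t (target 0.7535 t)
  Al2O3: 49.23·0.003000 + 2.872·0.6557 + 16.31·0.1934 = 5.185 t (target 5.186 t)
  TiO2: 17.12·0.9901 = 16.95 t (target 16.95 t)
  PbO: 15.20·0.9990 = 15.18 t (target 15.18 t)
  Na2O: 16.31·0.1115 = 1.819 t (target 1.819 t)
  SiO2: 49.23·0.9950 + 16.31·0.6820 = 60.11 t (target 60.11 t)
Glass mass check: batch Σ − ignition loss = 100.0 t (the targets, summed, come to 100.0 t; versus the stated basis of 100.0 t — any gap is answer rounding).
Whole-batch sum: Σ batch = 101.8 t; LOI removed, Σ of batch·LOI: 1.834 t; as yield: glass ÷ batch → 98.20%.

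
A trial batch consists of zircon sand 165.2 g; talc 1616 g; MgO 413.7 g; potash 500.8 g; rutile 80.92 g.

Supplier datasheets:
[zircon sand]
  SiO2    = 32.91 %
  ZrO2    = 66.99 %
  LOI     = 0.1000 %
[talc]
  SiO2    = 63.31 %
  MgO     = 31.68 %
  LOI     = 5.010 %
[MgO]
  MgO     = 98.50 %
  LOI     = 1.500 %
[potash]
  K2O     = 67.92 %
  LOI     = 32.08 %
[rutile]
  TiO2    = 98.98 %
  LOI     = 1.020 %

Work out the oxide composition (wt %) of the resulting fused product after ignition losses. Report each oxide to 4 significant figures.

The intermediate values appear rounded to 4 significant digits across the worked steps — the whole derivation runs at exact precision at all times; each reported figure takes exactly one rounding — the derived quantities, including the five compositions, totals, net glass mass, LOI, yield, are carried from the batch weights per 2528 g of glass at full precision as set out in problem or answer.
Delivered oxide masses:
  K2O: 500.8·0.6792 = 340.1 g
  TiO2: 80.92·0.9898 = 80.09 g
  SiO2: 165.2·0.3291 + 1616·0.6331 = 1077 g
  ZrO2: 165.2·0.6699 = 110.7 g
  MgO: 1616·0.3168 + 413.7·0.9850 = 919.4 g
LOI: 165.2·0.001000 + 1616·0.05010 + 413.7·0.01500 + 500.8·0.3208 + 80.92·0.01020 = 248.8 g
Resulting glass, batch − LOI: 2777 − 248.8 = 2528 g (consistent with Σ oxide mass)
wt % = 100 × oxide mass / glass mass

Glass mass = 2528 g (batch 2777 − LOI 248.8).
Composition: K2O 13.46%, TiO2 3.169%, SiO2 42.62%, ZrO2 4.378%, MgO 36.37%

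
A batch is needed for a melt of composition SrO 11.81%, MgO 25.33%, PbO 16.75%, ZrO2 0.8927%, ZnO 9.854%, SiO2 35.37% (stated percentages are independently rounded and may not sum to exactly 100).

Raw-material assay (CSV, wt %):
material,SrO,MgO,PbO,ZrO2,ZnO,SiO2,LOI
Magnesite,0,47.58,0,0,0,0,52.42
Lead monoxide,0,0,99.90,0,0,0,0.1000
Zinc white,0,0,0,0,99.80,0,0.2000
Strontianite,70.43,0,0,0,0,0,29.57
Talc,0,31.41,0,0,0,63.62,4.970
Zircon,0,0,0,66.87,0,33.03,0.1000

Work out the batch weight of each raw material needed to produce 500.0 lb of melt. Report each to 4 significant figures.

Batch per 500.0 lb melt:
  Magnesite: 84.96 lb
  Lead monoxide: 83.83 lb
  Zinc white: 49.37 lb
  Strontianite: 83.84 lb
  Talc: 274.5 lb
  Zircon: 6.675 lb
Total batch = 583.2 lb; LOI loss = 83.16 lb; yield = 85.74%

Intermediates are printed, with 4-significant-figure rounding, in the printout; each numeric step carries full precision from start to finish. Each reported result takes a single rounding; the derived quantities (LOI, six oxide percentages, the totals, glass mass, yield) are re-derived using the weight values on 500.0 lb of glass at exact precision as given in question or answer.
Oxide mass targets, per 500.0 lb melt:
  SrO: 11.81% × 500.0 = 59.05 lb
  MgO: 25.33% × 500.0 = 126.6 lb
  PbO: 16.75% × 500.0 = 83.75 lb
  ZrO2: 0.8927% × 500.0 = 4.464 lb
  ZnO: 9.854% × 500.0 = 49.27 lb
  SiO2: 35.37% × 500.0 = 176.8 lb
Verifying the oxide balance given the weights on record, under the basis named above (summed amounts equal target values once rounding is allowed for):
  SrO: 83.84·0.7043 = 59.05 lb (target 59.05 lb)
  MgO: 84.96·0.4758 + 274.5·0.3141 = 126.6 lb (target 126.6 lb)
  PbO: 83.83·0.9990 = 83.75 lb (target 83.75 lb)
  ZrO2: 6.675·0.6687 = 4.464 lb (target 4.464 lb)
  ZnO: 49.37·0.9980 = 49.27 lb (target 49.27 lb)
  SiO2: 274.5·0.6362 + 6.675·0.3303 = 176.8 lb (target 176.8 lb)
The glass-mass cross-check: the batch minus its LOI: 500.0 lb (the targets, summed, come to 500.0 lb; the stated basis being 500.0 lb — differing by rounding only).
Total batch = Σ batch = 583.2 lb; ignition loss, Σ(batch × LOI) = 83.16 lb; glass ÷ batch gives a yield of 85.74%.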